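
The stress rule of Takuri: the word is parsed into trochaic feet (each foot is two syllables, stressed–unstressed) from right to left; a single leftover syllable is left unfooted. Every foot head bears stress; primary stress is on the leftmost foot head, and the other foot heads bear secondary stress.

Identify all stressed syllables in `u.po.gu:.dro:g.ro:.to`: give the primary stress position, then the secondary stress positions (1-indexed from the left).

primary 1, secondary 3, 5

Parse right to left into trochaic (ˈσσ) feet: (ˈu.po) (ˈgu:.dro:g) (ˈro:.to).
Foot heads (stressed positions): 1, 3, 5.
End Rule Leftmost: primary stress on the leftmost head = syllable 1.
Secondary stress on 3, 5: ˈu.po.ˌgu:.dro:g.ˌro:.to.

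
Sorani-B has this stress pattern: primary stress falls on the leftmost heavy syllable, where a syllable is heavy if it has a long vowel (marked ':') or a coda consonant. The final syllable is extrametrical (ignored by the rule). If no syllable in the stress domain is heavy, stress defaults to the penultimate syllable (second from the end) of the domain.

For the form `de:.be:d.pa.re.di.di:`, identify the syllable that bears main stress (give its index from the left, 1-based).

The final syllable (6, di:) is extrametrical; the stress domain is syllables 1–5.
Weights: 1 de: H, 2 be:d H, 3 pa L, 4 re L, 5 di L.
Heavy syllables in the domain: 1, 2. The leftmost is syllable 1 (de:).
Primary stress: syllable 1 → ˈde:.be:d.pa.re.di.di:.

1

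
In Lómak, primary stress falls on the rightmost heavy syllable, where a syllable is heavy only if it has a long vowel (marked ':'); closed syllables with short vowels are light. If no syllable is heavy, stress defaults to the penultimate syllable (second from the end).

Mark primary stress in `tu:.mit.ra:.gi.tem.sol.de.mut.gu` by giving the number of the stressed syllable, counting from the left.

Weights: 1 tu: H, 2 mit L, 3 ra: H, 4 gi L, 5 tem L, 6 sol L, 7 de L, 8 mut L, 9 gu L.
Heavy syllables in the domain: 1, 3. The rightmost is syllable 3 (ra:).
Primary stress: syllable 3 → tu:.mit.ˈra:.gi.tem.sol.de.mut.gu.

3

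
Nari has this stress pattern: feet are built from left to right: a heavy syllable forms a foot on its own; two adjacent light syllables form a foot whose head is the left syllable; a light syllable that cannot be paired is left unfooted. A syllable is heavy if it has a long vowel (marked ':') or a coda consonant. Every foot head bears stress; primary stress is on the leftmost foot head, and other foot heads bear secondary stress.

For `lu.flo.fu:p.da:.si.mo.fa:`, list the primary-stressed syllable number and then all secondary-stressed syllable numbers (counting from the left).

primary 1, secondary 3, 4, 5, 7

Weights: 1 lu L, 2 flo L, 3 fu:p H, 4 da: H, 5 si L, 6 mo L, 7 fa: H.
Parse left to right (heavy = foot alone; LL = one foot; stranded L unfooted): (ˈlu.flo) (ˈfu:p) (ˈda:) (ˈsi.mo) (ˈfa:).
Foot heads: 1, 3, 4, 5, 7.
Primary stress on the leftmost head = syllable 1.
Secondary stress on 3, 4, 5, 7: ˈlu.flo.ˌfu:p.ˌda:.ˌsi.mo.ˌfa:.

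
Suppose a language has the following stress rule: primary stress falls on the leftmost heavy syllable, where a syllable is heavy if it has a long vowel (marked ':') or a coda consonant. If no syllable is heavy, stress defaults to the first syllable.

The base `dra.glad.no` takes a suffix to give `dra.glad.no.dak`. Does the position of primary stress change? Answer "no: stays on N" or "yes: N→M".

Base `dra.glad.no` (3 syllables):
  Weights: 1 dra L, 2 glad H, 3 no L.
  Heavy syllables in the domain: 2. The leftmost is syllable 2 (glad).
  → primary stress on syllable 2.
Suffixed `dra.glad.no.dak` (4 syllables):
  Weights: 1 dra L, 2 glad H, 3 no L, 4 dak H.
  Heavy syllables in the domain: 2, 4. The leftmost is syllable 2 (glad).
  → primary stress on syllable 2.

no: stays on 2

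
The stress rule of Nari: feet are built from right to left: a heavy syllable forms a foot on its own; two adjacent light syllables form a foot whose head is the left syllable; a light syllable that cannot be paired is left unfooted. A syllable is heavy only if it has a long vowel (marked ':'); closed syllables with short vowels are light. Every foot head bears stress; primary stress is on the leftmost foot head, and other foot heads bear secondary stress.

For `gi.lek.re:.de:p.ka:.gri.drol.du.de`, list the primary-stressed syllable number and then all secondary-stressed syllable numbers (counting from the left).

Weights: 1 gi L, 2 lek L, 3 re: H, 4 de:p H, 5 ka: H, 6 gri L, 7 drol L, 8 du L, 9 de L.
Parse right to left (heavy = foot alone; LL = one foot; stranded L unfooted): (ˈgi.lek) (ˈre:) (ˈde:p) (ˈka:) (ˈgri.drol) (ˈdu.de).
Foot heads: 1, 3, 4, 5, 6, 8.
Primary stress on the leftmost head = syllable 1.
Secondary stress on 3, 4, 5, 6, 8: ˈgi.lek.ˌre:.ˌde:p.ˌka:.ˌgri.drol.ˌdu.de.

primary 1, secondary 3, 4, 5, 6, 8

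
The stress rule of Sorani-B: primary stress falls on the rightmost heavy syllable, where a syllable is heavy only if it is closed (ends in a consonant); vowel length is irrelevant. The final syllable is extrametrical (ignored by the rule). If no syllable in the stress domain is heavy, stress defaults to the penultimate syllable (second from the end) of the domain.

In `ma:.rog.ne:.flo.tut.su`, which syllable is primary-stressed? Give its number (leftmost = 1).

5

The final syllable (6, su) is extrametrical; the stress domain is syllables 1–5.
Weights: 1 ma: L, 2 rog H, 3 ne: L, 4 flo L, 5 tut H.
Heavy syllables in the domain: 2, 5. The rightmost is syllable 5 (tut).
Primary stress: syllable 5 → ma:.rog.ne:.flo.ˈtut.su.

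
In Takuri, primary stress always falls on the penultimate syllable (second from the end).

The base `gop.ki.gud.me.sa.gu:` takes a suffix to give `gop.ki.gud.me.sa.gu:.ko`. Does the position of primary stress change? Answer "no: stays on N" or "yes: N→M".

Base `gop.ki.gud.me.sa.gu:` (6 syllables):
  The word has 6 syllables; the penultimate syllable (second from the end) is syllable 5 (sa).
  → primary stress on syllable 5.
Suffixed `gop.ki.gud.me.sa.gu:.ko` (7 syllables):
  The word has 7 syllables; the penultimate syllable (second from the end) is syllable 6 (gu:).
  → primary stress on syllable 6.

yes: 5→6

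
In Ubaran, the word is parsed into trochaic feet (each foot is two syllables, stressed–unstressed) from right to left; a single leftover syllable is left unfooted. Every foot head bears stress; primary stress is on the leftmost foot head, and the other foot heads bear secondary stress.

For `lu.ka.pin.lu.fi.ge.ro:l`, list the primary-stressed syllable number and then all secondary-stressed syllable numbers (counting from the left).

primary 2, secondary 4, 6

Parse right to left into trochaic (ˈσσ) feet: lu (ˈka.pin) (ˈlu.fi) (ˈge.ro:l). Syllable 1 is left unfooted.
Foot heads (stressed positions): 2, 4, 6.
End Rule Leftmost: primary stress on the leftmost head = syllable 2.
Secondary stress on 4, 6: lu.ˈka.pin.ˌlu.fi.ˌge.ro:l.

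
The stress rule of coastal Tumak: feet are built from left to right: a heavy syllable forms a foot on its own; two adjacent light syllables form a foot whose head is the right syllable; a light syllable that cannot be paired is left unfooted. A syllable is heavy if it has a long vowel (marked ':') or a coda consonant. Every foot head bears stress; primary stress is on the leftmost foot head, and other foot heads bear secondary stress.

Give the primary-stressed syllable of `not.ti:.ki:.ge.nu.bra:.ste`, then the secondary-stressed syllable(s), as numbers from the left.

Weights: 1 not H, 2 ti: H, 3 ki: H, 4 ge L, 5 nu L, 6 bra: H, 7 ste L.
Parse left to right (heavy = foot alone; LL = one foot; stranded L unfooted): (ˈnot) (ˈti:) (ˈki:) (ge.ˈnu) (ˈbra:) ste.
Foot heads: 1, 2, 3, 5, 6.
Primary stress on the leftmost head = syllable 1.
Secondary stress on 2, 3, 5, 6: ˈnot.ˌti:.ˌki:.ge.ˌnu.ˌbra:.ste.

primary 1, secondary 2, 3, 5, 6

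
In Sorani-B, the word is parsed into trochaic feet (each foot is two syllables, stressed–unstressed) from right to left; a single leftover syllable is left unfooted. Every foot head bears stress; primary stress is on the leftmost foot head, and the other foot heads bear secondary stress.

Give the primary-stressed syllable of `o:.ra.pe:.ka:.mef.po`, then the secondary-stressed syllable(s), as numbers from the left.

Parse right to left into trochaic (ˈσσ) feet: (ˈo:.ra) (ˈpe:.ka:) (ˈmef.po).
Foot heads (stressed positions): 1, 3, 5.
End Rule Leftmost: primary stress on the leftmost head = syllable 1.
Secondary stress on 3, 5: ˈo:.ra.ˌpe:.ka:.ˌmef.po.

primary 1, secondary 3, 5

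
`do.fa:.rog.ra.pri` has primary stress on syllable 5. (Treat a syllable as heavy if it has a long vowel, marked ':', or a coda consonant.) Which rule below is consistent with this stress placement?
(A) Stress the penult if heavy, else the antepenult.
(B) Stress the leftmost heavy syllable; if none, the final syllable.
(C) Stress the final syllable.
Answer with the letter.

C

Rule A → syllable 3 (observed: 5).
Rule B → syllable 2 (observed: 5).
Rule C → syllable 5 ✓.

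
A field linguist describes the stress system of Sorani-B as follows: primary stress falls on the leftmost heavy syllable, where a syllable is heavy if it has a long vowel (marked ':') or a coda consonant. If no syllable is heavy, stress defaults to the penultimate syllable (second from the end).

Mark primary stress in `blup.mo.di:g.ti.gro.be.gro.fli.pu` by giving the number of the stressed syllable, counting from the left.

Weights: 1 blup H, 2 mo L, 3 di:g H, 4 ti L, 5 gro L, 6 be L, 7 gro L, 8 fli L, 9 pu L.
Heavy syllables in the domain: 1, 3. The leftmost is syllable 1 (blup).
Primary stress: syllable 1 → ˈblup.mo.di:g.ti.gro.be.gro.fli.pu.

1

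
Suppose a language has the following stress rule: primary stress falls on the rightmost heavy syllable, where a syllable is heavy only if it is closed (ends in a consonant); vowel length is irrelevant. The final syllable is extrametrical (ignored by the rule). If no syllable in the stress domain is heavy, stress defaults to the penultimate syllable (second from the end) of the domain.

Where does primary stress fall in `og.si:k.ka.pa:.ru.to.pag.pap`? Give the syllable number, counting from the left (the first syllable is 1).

7

The final syllable (8, pap) is extrametrical; the stress domain is syllables 1–7.
Weights: 1 og H, 2 si:k H, 3 ka L, 4 pa: L, 5 ru L, 6 to L, 7 pag H.
Heavy syllables in the domain: 1, 2, 7. The rightmost is syllable 7 (pag).
Primary stress: syllable 7 → og.si:k.ka.pa:.ru.to.ˈpag.pap.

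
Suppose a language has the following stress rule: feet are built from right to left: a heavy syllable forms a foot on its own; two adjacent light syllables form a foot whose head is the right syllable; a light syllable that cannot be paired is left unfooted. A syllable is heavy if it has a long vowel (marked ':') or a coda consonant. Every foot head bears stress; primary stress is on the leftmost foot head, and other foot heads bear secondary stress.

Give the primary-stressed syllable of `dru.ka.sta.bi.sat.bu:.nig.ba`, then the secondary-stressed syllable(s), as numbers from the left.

Weights: 1 dru L, 2 ka L, 3 sta L, 4 bi L, 5 sat H, 6 bu: H, 7 nig H, 8 ba L.
Parse right to left (heavy = foot alone; LL = one foot; stranded L unfooted): (dru.ˈka) (sta.ˈbi) (ˈsat) (ˈbu:) (ˈnig) ba.
Foot heads: 2, 4, 5, 6, 7.
Primary stress on the leftmost head = syllable 2.
Secondary stress on 4, 5, 6, 7: dru.ˈka.sta.ˌbi.ˌsat.ˌbu:.ˌnig.ba.

primary 2, secondary 4, 5, 6, 7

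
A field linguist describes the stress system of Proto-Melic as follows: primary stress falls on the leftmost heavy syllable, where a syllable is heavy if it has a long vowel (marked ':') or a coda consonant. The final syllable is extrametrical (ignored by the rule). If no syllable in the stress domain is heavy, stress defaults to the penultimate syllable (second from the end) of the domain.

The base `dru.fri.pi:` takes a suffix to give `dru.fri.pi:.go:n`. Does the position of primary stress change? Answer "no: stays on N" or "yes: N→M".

Base `dru.fri.pi:` (3 syllables):
  The final syllable (3, pi:) is extrametrical; the stress domain is syllables 1–2.
  Weights: 1 dru L, 2 fri L.
  No heavy syllable in the domain; default to the penultimate syllable (second from the end) of the domain = syllable 1.
  → primary stress on syllable 1.
Suffixed `dru.fri.pi:.go:n` (4 syllables):
  The final syllable (4, go:n) is extrametrical; the stress domain is syllables 1–3.
  Weights: 1 dru L, 2 fri L, 3 pi: H.
  Heavy syllables in the domain: 3. The leftmost is syllable 3 (pi:).
  → primary stress on syllable 3.

yes: 1→3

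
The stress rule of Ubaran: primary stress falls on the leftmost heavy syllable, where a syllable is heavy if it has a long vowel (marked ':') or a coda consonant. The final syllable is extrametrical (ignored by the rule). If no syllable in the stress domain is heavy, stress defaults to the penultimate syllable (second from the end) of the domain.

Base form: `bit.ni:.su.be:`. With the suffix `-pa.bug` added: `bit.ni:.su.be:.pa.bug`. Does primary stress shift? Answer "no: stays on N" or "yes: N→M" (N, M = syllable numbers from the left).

Base `bit.ni:.su.be:` (4 syllables):
  The final syllable (4, be:) is extrametrical; the stress domain is syllables 1–3.
  Weights: 1 bit H, 2 ni: H, 3 su L.
  Heavy syllables in the domain: 1, 2. The leftmost is syllable 1 (bit).
  → primary stress on syllable 1.
Suffixed `bit.ni:.su.be:.pa.bug` (6 syllables):
  The final syllable (6, bug) is extrametrical; the stress domain is syllables 1–5.
  Weights: 1 bit H, 2 ni: H, 3 su L, 4 be: H, 5 pa L.
  Heavy syllables in the domain: 1, 2, 4. The leftmost is syllable 1 (bit).
  → primary stress on syllable 1.

no: stays on 1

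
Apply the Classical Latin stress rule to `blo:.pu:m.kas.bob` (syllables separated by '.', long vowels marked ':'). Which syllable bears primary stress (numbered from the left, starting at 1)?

3

Classical Latin: stress the penult if heavy (long vowel or closed), else the antepenult.
Weights: 2 pu:m H, 3 kas H, 4 bob H.
The penult (syllable 3, kas) is heavy, so it takes stress.
Stress on syllable 3: blo:.pu:m.ˈkas.bob.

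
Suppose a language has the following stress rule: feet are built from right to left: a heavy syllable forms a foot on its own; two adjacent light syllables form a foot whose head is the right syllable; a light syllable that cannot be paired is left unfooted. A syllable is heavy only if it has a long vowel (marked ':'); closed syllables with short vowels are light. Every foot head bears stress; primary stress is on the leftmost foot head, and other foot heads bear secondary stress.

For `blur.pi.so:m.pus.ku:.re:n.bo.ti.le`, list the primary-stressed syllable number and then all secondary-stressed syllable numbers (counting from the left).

primary 2, secondary 3, 5, 6, 9

Weights: 1 blur L, 2 pi L, 3 so:m H, 4 pus L, 5 ku: H, 6 re:n H, 7 bo L, 8 ti L, 9 le L.
Parse right to left (heavy = foot alone; LL = one foot; stranded L unfooted): (blur.ˈpi) (ˈso:m) pus (ˈku:) (ˈre:n) bo (ti.ˈle).
Foot heads: 2, 3, 5, 6, 9.
Primary stress on the leftmost head = syllable 2.
Secondary stress on 3, 5, 6, 9: blur.ˈpi.ˌso:m.pus.ˌku:.ˌre:n.bo.ti.ˌle.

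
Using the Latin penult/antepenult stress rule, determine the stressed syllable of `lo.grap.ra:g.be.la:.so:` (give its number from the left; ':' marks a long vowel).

Classical Latin: stress the penult if heavy (long vowel or closed), else the antepenult.
Weights: 4 be L, 5 la: H, 6 so: H.
The penult (syllable 5, la:) is heavy, so it takes stress.
Stress on syllable 5: lo.grap.ra:g.be.ˈla:.so:.

5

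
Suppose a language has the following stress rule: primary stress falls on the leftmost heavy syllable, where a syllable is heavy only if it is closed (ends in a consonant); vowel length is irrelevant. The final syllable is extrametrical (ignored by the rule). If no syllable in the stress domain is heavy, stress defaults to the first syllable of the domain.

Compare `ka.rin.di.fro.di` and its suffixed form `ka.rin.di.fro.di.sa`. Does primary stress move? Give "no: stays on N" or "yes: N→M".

no: stays on 2

Base `ka.rin.di.fro.di` (5 syllables):
  The final syllable (5, di) is extrametrical; the stress domain is syllables 1–4.
  Weights: 1 ka L, 2 rin H, 3 di L, 4 fro L.
  Heavy syllables in the domain: 2. The leftmost is syllable 2 (rin).
  → primary stress on syllable 2.
Suffixed `ka.rin.di.fro.di.sa` (6 syllables):
  The final syllable (6, sa) is extrametrical; the stress domain is syllables 1–5.
  Weights: 1 ka L, 2 rin H, 3 di L, 4 fro L, 5 di L.
  Heavy syllables in the domain: 2. The leftmost is syllable 2 (rin).
  → primary stress on syllable 2.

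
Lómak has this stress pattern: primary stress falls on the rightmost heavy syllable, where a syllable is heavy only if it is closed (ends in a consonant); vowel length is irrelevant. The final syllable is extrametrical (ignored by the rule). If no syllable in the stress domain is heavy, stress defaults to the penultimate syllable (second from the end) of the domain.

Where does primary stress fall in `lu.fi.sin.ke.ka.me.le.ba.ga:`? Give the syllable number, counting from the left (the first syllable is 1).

3

The final syllable (9, ga:) is extrametrical; the stress domain is syllables 1–8.
Weights: 1 lu L, 2 fi L, 3 sin H, 4 ke L, 5 ka L, 6 me L, 7 le L, 8 ba L.
Heavy syllables in the domain: 3. The rightmost is syllable 3 (sin).
Primary stress: syllable 3 → lu.fi.ˈsin.ke.ka.me.le.ba.ga:.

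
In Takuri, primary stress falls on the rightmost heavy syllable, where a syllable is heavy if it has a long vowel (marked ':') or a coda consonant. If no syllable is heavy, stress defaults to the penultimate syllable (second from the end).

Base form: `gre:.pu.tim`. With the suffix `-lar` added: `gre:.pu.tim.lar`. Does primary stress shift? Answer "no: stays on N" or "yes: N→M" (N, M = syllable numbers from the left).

Base `gre:.pu.tim` (3 syllables):
  Weights: 1 gre: H, 2 pu L, 3 tim H.
  Heavy syllables in the domain: 1, 3. The rightmost is syllable 3 (tim).
  → primary stress on syllable 3.
Suffixed `gre:.pu.tim.lar` (4 syllables):
  Weights: 1 gre: H, 2 pu L, 3 tim H, 4 lar H.
  Heavy syllables in the domain: 1, 3, 4. The rightmost is syllable 4 (lar).
  → primary stress on syllable 4.

yes: 3→4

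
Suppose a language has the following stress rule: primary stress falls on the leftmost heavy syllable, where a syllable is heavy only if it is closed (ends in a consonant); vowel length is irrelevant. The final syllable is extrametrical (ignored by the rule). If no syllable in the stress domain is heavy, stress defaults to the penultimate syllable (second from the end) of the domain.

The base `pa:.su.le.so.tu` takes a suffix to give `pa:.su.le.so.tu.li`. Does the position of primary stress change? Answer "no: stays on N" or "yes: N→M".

Base `pa:.su.le.so.tu` (5 syllables):
  The final syllable (5, tu) is extrametrical; the stress domain is syllables 1–4.
  Weights: 1 pa: L, 2 su L, 3 le L, 4 so L.
  No heavy syllable in the domain; default to the penultimate syllable (second from the end) of the domain = syllable 3.
  → primary stress on syllable 3.
Suffixed `pa:.su.le.so.tu.li` (6 syllables):
  The final syllable (6, li) is extrametrical; the stress domain is syllables 1–5.
  Weights: 1 pa: L, 2 su L, 3 le L, 4 so L, 5 tu L.
  No heavy syllable in the domain; default to the penultimate syllable (second from the end) of the domain = syllable 4.
  → primary stress on syllable 4.

yes: 3→4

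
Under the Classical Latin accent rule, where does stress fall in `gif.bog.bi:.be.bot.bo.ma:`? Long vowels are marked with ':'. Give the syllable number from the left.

5

Classical Latin: stress the penult if heavy (long vowel or closed), else the antepenult.
Weights: 5 bot H, 6 bo L, 7 ma: H.
The penult (syllable 6, bo) is light, so stress falls on the antepenult (syllable 5, bot).
Stress on syllable 5: gif.bog.bi:.be.ˈbot.bo.ma:.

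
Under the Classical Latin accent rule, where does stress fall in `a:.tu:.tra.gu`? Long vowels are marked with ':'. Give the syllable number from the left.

2

Classical Latin: stress the penult if heavy (long vowel or closed), else the antepenult.
Weights: 2 tu: H, 3 tra L, 4 gu L.
The penult (syllable 3, tra) is light, so stress falls on the antepenult (syllable 2, tu:).
Stress on syllable 2: a:.ˈtu:.tra.gu.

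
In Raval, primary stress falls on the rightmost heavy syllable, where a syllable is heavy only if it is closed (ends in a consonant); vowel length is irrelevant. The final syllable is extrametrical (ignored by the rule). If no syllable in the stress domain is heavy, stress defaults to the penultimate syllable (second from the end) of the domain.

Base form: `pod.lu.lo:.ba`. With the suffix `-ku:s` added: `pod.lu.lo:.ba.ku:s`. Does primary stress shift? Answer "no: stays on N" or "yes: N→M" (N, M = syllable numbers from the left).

no: stays on 1

Base `pod.lu.lo:.ba` (4 syllables):
  The final syllable (4, ba) is extrametrical; the stress domain is syllables 1–3.
  Weights: 1 pod H, 2 lu L, 3 lo: L.
  Heavy syllables in the domain: 1. The rightmost is syllable 1 (pod).
  → primary stress on syllable 1.
Suffixed `pod.lu.lo:.ba.ku:s` (5 syllables):
  The final syllable (5, ku:s) is extrametrical; the stress domain is syllables 1–4.
  Weights: 1 pod H, 2 lu L, 3 lo: L, 4 ba L.
  Heavy syllables in the domain: 1. The rightmost is syllable 1 (pod).
  → primary stress on syllable 1.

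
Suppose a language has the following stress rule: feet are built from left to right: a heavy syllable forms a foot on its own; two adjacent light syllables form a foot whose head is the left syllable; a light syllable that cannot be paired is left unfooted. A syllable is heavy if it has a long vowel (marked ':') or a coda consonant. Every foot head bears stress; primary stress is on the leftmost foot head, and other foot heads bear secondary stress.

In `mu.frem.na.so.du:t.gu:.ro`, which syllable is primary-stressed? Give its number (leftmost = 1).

2

Weights: 1 mu L, 2 frem H, 3 na L, 4 so L, 5 du:t H, 6 gu: H, 7 ro L.
Parse left to right (heavy = foot alone; LL = one foot; stranded L unfooted): mu (ˈfrem) (ˈna.so) (ˈdu:t) (ˈgu:) ro.
Foot heads: 2, 3, 5, 6.
Primary stress on the leftmost head = syllable 2.
Primary stress: syllable 2 → mu.ˈfrem.na.so.du:t.gu:.ro.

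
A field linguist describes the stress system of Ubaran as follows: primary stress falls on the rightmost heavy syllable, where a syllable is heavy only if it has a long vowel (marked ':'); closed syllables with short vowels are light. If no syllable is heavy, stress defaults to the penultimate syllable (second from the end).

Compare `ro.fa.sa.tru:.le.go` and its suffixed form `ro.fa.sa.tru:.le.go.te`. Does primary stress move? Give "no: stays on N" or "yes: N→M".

no: stays on 4

Base `ro.fa.sa.tru:.le.go` (6 syllables):
  Weights: 1 ro L, 2 fa L, 3 sa L, 4 tru: H, 5 le L, 6 go L.
  Heavy syllables in the domain: 4. The rightmost is syllable 4 (tru:).
  → primary stress on syllable 4.
Suffixed `ro.fa.sa.tru:.le.go.te` (7 syllables):
  Weights: 1 ro L, 2 fa L, 3 sa L, 4 tru: H, 5 le L, 6 go L, 7 te L.
  Heavy syllables in the domain: 4. The rightmost is syllable 4 (tru:).
  → primary stress on syllable 4.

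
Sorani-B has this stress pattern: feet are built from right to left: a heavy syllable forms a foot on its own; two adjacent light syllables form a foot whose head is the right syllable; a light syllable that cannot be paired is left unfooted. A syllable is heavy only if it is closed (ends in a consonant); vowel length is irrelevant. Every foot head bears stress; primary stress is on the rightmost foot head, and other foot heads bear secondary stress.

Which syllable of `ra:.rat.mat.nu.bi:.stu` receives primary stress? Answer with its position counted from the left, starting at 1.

Weights: 1 ra: L, 2 rat H, 3 mat H, 4 nu L, 5 bi: L, 6 stu L.
Parse right to left (heavy = foot alone; LL = one foot; stranded L unfooted): ra: (ˈrat) (ˈmat) nu (bi:.ˈstu).
Foot heads: 2, 3, 6.
Primary stress on the rightmost head = syllable 6.
Primary stress: syllable 6 → ra:.rat.mat.nu.bi:.ˈstu.

6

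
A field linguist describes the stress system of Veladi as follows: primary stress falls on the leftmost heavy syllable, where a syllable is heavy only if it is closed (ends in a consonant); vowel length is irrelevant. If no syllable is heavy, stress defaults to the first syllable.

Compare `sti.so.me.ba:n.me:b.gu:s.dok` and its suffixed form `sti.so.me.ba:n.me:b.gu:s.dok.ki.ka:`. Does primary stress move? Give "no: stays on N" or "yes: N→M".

no: stays on 4

Base `sti.so.me.ba:n.me:b.gu:s.dok` (7 syllables):
  Weights: 1 sti L, 2 so L, 3 me L, 4 ba:n H, 5 me:b H, 6 gu:s H, 7 dok H.
  Heavy syllables in the domain: 4, 5, 6, 7. The leftmost is syllable 4 (ba:n).
  → primary stress on syllable 4.
Suffixed `sti.so.me.ba:n.me:b.gu:s.dok.ki.ka:` (9 syllables):
  Weights: 1 sti L, 2 so L, 3 me L, 4 ba:n H, 5 me:b H, 6 gu:s H, 7 dok H, 8 ki L, 9 ka: L.
  Heavy syllables in the domain: 4, 5, 6, 7. The leftmost is syllable 4 (ba:n).
  → primary stress on syllable 4.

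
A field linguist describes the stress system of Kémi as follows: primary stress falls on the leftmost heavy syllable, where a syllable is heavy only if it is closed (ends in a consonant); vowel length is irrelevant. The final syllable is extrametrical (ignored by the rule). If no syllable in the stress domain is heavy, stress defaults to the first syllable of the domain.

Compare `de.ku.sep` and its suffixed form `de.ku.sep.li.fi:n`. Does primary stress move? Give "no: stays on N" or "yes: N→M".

Base `de.ku.sep` (3 syllables):
  The final syllable (3, sep) is extrametrical; the stress domain is syllables 1–2.
  Weights: 1 de L, 2 ku L.
  No heavy syllable in the domain; default to the first syllable of the domain = syllable 1.
  → primary stress on syllable 1.
Suffixed `de.ku.sep.li.fi:n` (5 syllables):
  The final syllable (5, fi:n) is extrametrical; the stress domain is syllables 1–4.
  Weights: 1 de L, 2 ku L, 3 sep H, 4 li L.
  Heavy syllables in the domain: 3. The leftmost is syllable 3 (sep).
  → primary stress on syllable 3.

yes: 1→3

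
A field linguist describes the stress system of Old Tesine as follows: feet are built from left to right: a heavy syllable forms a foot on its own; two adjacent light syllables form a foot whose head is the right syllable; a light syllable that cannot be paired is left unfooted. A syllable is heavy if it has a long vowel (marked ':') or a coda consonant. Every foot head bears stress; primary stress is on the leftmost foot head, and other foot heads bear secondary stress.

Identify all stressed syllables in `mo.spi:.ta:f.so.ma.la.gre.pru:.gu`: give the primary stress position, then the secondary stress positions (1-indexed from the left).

primary 2, secondary 3, 5, 7, 8

Weights: 1 mo L, 2 spi: H, 3 ta:f H, 4 so L, 5 ma L, 6 la L, 7 gre L, 8 pru: H, 9 gu L.
Parse left to right (heavy = foot alone; LL = one foot; stranded L unfooted): mo (ˈspi:) (ˈta:f) (so.ˈma) (la.ˈgre) (ˈpru:) gu.
Foot heads: 2, 3, 5, 7, 8.
Primary stress on the leftmost head = syllable 2.
Secondary stress on 3, 5, 7, 8: mo.ˈspi:.ˌta:f.so.ˌma.la.ˌgre.ˌpru:.gu.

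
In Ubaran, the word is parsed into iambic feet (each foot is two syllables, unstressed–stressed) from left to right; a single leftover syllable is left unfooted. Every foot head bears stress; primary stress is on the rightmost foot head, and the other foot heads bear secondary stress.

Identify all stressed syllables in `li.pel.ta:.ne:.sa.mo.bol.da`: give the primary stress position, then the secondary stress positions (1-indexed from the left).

primary 8, secondary 2, 4, 6

Parse left to right into iambic (σˈσ) feet: (li.ˈpel) (ta:.ˈne:) (sa.ˈmo) (bol.ˈda).
Foot heads (stressed positions): 2, 4, 6, 8.
End Rule Rightmost: primary stress on the rightmost head = syllable 8.
Secondary stress on 2, 4, 6: li.ˌpel.ta:.ˌne:.sa.ˌmo.bol.ˈda.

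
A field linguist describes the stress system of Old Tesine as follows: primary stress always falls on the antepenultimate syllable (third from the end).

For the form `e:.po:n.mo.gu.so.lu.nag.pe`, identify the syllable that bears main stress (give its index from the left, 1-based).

6

The word has 8 syllables; the antepenultimate syllable (third from the end) is syllable 6 (lu).
Primary stress: syllable 6 → e:.po:n.mo.gu.so.ˈlu.nag.pe.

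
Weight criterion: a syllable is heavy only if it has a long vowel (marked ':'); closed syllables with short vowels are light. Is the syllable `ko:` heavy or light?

heavy

`ko:`: long vowel, open (no coda). Long vowel → heavy.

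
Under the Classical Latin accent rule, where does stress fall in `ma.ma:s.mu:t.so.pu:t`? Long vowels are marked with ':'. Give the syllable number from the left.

3

Classical Latin: stress the penult if heavy (long vowel or closed), else the antepenult.
Weights: 3 mu:t H, 4 so L, 5 pu:t H.
The penult (syllable 4, so) is light, so stress falls on the antepenult (syllable 3, mu:t).
Stress on syllable 3: ma.ma:s.ˈmu:t.so.pu:t.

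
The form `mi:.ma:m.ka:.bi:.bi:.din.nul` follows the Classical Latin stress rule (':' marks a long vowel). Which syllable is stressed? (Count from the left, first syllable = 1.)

Classical Latin: stress the penult if heavy (long vowel or closed), else the antepenult.
Weights: 5 bi: H, 6 din H, 7 nul H.
The penult (syllable 6, din) is heavy, so it takes stress.
Stress on syllable 6: mi:.ma:m.ka:.bi:.bi:.ˈdin.nul.

6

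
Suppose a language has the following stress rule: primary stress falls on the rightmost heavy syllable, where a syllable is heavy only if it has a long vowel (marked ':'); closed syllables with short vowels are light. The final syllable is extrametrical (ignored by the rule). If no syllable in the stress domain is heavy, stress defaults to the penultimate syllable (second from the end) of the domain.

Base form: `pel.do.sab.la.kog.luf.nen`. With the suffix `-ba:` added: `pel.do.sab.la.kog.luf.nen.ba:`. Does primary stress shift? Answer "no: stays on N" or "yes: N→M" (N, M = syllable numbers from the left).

Base `pel.do.sab.la.kog.luf.nen` (7 syllables):
  The final syllable (7, nen) is extrametrical; the stress domain is syllables 1–6.
  Weights: 1 pel L, 2 do L, 3 sab L, 4 la L, 5 kog L, 6 luf L.
  No heavy syllable in the domain; default to the penultimate syllable (second from the end) of the domain = syllable 5.
  → primary stress on syllable 5.
Suffixed `pel.do.sab.la.kog.luf.nen.ba:` (8 syllables):
  The final syllable (8, ba:) is extrametrical; the stress domain is syllables 1–7.
  Weights: 1 pel L, 2 do L, 3 sab L, 4 la L, 5 kog L, 6 luf L, 7 nen L.
  No heavy syllable in the domain; default to the penultimate syllable (second from the end) of the domain = syllable 6.
  → primary stress on syllable 6.

yes: 5→6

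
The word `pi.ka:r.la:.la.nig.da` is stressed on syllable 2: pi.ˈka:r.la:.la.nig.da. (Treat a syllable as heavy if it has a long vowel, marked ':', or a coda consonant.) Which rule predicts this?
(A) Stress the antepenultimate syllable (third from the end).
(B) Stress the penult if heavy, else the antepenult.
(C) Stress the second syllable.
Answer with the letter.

Rule A → syllable 4 (observed: 2).
Rule B → syllable 5 (observed: 2).
Rule C → syllable 2 ✓.

C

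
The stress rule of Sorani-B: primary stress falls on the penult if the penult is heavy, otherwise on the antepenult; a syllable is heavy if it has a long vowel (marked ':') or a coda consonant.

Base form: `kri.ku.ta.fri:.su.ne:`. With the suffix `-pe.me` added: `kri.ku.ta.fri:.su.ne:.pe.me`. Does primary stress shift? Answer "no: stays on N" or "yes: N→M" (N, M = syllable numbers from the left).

Base `kri.ku.ta.fri:.su.ne:` (6 syllables):
  Weights: 4 fri: H, 5 su L, 6 ne: H.
  The penult (syllable 5, su) is light, so stress falls on the antepenult (syllable 4, fri:).
  → primary stress on syllable 4.
Suffixed `kri.ku.ta.fri:.su.ne:.pe.me` (8 syllables):
  Weights: 6 ne: H, 7 pe L, 8 me L.
  The penult (syllable 7, pe) is light, so stress falls on the antepenult (syllable 6, ne:).
  → primary stress on syllable 6.

yes: 4→6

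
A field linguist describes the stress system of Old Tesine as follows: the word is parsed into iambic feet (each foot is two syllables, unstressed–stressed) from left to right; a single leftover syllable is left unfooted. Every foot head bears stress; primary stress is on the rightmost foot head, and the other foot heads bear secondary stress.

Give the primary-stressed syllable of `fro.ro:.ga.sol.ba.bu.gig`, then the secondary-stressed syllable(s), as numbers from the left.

primary 6, secondary 2, 4

Parse left to right into iambic (σˈσ) feet: (fro.ˈro:) (ga.ˈsol) (ba.ˈbu) gig. Syllable 7 is left unfooted.
Foot heads (stressed positions): 2, 4, 6.
End Rule Rightmost: primary stress on the rightmost head = syllable 6.
Secondary stress on 2, 4: fro.ˌro:.ga.ˌsol.ba.ˈbu.gig.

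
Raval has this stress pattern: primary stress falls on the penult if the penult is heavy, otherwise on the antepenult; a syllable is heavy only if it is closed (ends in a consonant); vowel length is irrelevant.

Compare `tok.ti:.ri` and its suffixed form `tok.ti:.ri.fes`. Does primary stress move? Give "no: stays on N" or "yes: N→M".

yes: 1→2

Base `tok.ti:.ri` (3 syllables):
  Weights: 1 tok H, 2 ti: L, 3 ri L.
  The penult (syllable 2, ti:) is light, so stress falls on the antepenult (syllable 1, tok).
  → primary stress on syllable 1.
Suffixed `tok.ti:.ri.fes` (4 syllables):
  Weights: 2 ti: L, 3 ri L, 4 fes H.
  The penult (syllable 3, ri) is light, so stress falls on the antepenult (syllable 2, ti:).
  → primary stress on syllable 2.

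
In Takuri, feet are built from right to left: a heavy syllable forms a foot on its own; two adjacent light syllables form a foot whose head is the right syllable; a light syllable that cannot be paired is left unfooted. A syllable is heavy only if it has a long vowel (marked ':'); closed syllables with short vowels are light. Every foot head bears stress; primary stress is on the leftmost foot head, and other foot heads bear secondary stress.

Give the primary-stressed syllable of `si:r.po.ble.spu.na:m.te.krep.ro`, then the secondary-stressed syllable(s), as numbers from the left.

primary 1, secondary 4, 5, 8

Weights: 1 si:r H, 2 po L, 3 ble L, 4 spu L, 5 na:m H, 6 te L, 7 krep L, 8 ro L.
Parse right to left (heavy = foot alone; LL = one foot; stranded L unfooted): (ˈsi:r) po (ble.ˈspu) (ˈna:m) te (krep.ˈro).
Foot heads: 1, 4, 5, 8.
Primary stress on the leftmost head = syllable 1.
Secondary stress on 4, 5, 8: ˈsi:r.po.ble.ˌspu.ˌna:m.te.krep.ˌro.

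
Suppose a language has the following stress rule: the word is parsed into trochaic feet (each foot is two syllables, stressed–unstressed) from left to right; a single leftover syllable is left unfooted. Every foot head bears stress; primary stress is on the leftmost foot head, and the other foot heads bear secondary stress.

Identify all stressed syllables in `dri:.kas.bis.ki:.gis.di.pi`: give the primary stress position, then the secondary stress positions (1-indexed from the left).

Parse left to right into trochaic (ˈσσ) feet: (ˈdri:.kas) (ˈbis.ki:) (ˈgis.di) pi. Syllable 7 is left unfooted.
Foot heads (stressed positions): 1, 3, 5.
End Rule Leftmost: primary stress on the leftmost head = syllable 1.
Secondary stress on 3, 5: ˈdri:.kas.ˌbis.ki:.ˌgis.di.pi.

primary 1, secondary 3, 5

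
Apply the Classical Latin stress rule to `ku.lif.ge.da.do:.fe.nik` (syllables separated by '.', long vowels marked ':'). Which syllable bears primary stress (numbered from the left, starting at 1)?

5

Classical Latin: stress the penult if heavy (long vowel or closed), else the antepenult.
Weights: 5 do: H, 6 fe L, 7 nik H.
The penult (syllable 6, fe) is light, so stress falls on the antepenult (syllable 5, do:).
Stress on syllable 5: ku.lif.ge.da.ˈdo:.fe.nik.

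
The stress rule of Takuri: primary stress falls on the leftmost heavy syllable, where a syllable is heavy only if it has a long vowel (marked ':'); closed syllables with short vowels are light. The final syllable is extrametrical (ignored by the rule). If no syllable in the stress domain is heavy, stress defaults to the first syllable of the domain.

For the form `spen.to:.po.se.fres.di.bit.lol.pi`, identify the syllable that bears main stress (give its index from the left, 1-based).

The final syllable (9, pi) is extrametrical; the stress domain is syllables 1–8.
Weights: 1 spen L, 2 to: H, 3 po L, 4 se L, 5 fres L, 6 di L, 7 bit L, 8 lol L.
Heavy syllables in the domain: 2. The leftmost is syllable 2 (to:).
Primary stress: syllable 2 → spen.ˈto:.po.se.fres.di.bit.lol.pi.

2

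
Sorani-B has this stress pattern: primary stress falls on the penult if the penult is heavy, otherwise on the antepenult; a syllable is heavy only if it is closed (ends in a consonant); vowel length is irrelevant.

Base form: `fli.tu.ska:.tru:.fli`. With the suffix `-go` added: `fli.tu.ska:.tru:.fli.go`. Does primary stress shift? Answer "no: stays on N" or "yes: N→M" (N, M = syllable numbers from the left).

Base `fli.tu.ska:.tru:.fli` (5 syllables):
  Weights: 3 ska: L, 4 tru: L, 5 fli L.
  The penult (syllable 4, tru:) is light, so stress falls on the antepenult (syllable 3, ska:).
  → primary stress on syllable 3.
Suffixed `fli.tu.ska:.tru:.fli.go` (6 syllables):
  Weights: 4 tru: L, 5 fli L, 6 go L.
  The penult (syllable 5, fli) is light, so stress falls on the antepenult (syllable 4, tru:).
  → primary stress on syllable 4.

yes: 3→4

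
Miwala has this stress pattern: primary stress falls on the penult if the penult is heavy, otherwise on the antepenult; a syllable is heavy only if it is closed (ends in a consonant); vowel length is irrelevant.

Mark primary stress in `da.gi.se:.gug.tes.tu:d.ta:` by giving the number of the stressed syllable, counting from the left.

6

Weights: 5 tes H, 6 tu:d H, 7 ta: L.
The penult (syllable 6, tu:d) is heavy, so it takes stress.
Primary stress: syllable 6 → da.gi.se:.gug.tes.ˈtu:d.ta:.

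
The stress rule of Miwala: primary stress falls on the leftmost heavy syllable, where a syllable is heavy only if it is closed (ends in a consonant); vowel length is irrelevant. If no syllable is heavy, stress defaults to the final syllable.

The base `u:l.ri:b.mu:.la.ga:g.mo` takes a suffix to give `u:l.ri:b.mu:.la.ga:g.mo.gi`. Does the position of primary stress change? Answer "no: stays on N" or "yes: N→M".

Base `u:l.ri:b.mu:.la.ga:g.mo` (6 syllables):
  Weights: 1 u:l H, 2 ri:b H, 3 mu: L, 4 la L, 5 ga:g H, 6 mo L.
  Heavy syllables in the domain: 1, 2, 5. The leftmost is syllable 1 (u:l).
  → primary stress on syllable 1.
Suffixed `u:l.ri:b.mu:.la.ga:g.mo.gi` (7 syllables):
  Weights: 1 u:l H, 2 ri:b H, 3 mu: L, 4 la L, 5 ga:g H, 6 mo L, 7 gi L.
  Heavy syllables in the domain: 1, 2, 5. The leftmost is syllable 1 (u:l).
  → primary stress on syllable 1.

no: stays on 1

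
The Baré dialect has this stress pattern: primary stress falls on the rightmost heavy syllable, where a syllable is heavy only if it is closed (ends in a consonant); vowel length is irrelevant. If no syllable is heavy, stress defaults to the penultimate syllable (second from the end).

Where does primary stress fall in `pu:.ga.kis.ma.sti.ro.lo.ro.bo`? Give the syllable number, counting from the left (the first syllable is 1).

Weights: 1 pu: L, 2 ga L, 3 kis H, 4 ma L, 5 sti L, 6 ro L, 7 lo L, 8 ro L, 9 bo L.
Heavy syllables in the domain: 3. The rightmost is syllable 3 (kis).
Primary stress: syllable 3 → pu:.ga.ˈkis.ma.sti.ro.lo.ro.bo.

3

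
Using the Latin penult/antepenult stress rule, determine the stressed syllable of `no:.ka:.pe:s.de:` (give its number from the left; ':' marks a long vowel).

Classical Latin: stress the penult if heavy (long vowel or closed), else the antepenult.
Weights: 2 ka: H, 3 pe:s H, 4 de: H.
The penult (syllable 3, pe:s) is heavy, so it takes stress.
Stress on syllable 3: no:.ka:.ˈpe:s.de:.

3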